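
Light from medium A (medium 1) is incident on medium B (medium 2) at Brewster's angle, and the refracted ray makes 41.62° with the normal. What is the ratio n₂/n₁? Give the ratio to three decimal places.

At Brewster incidence θ_B = 90° − θ_t = 90° − 41.62° = 48.38°.
tan θ_B = n₂/n₁, so n₂/n₁ = tan 48.38° = 1.126.

n₂/n₁ ≈ 1.126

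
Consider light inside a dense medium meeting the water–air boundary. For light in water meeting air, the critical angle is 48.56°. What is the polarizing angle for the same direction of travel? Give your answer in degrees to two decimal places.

At the critical angle sin θ_c = n₂/n₁, giving n₂/n₁ = sin 48.56° = 0.7496.
Then tan θ_B = n₂/n₁ = 0.7496, so θ_B = arctan 0.7496 = 36.86°.

θ_B ≈ 36.86°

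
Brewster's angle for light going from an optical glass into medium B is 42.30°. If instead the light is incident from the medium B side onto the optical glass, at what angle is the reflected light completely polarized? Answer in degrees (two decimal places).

Reversing the direction swaps n₁ and n₂, so tan θ_B' = 1/tan θ_B and θ_B' = 90° − θ_B.
Hence θ_B' = 90° − 42.30° = 47.70°.

θ_B' ≈ 47.70°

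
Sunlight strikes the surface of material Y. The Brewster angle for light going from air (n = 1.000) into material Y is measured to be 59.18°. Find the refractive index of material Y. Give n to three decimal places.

Full polarization of the reflected beam means tan θ_B = n₂/n₁, where n₁ is the incident medium (air).
n₂ = n₁ tan θ_B = 1.000 × tan 59.18° = 1.676.

n ≈ 1.676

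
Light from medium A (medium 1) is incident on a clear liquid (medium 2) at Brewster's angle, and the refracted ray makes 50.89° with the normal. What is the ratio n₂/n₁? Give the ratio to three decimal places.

n₂/n₁ ≈ 0.813

θ_B + θ_t = 90°, so θ_B = 90° − 50.89° = 39.11°.
tan θ_B = n₂/n₁, so n₂/n₁ = tan 39.11° = 0.813.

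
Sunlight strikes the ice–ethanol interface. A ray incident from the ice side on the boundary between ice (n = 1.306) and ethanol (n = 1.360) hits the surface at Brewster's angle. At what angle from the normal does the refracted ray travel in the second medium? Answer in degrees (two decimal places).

First find Brewster's angle: tan θ_B = 1.360/1.306 = 1.0413, giving θ_B = 46.16°.
At Brewster's angle the reflected and refracted rays are perpendicular, so θ_t = 90° − θ_B = 90° − 46.16° = 43.84°.

θ_t ≈ 43.84°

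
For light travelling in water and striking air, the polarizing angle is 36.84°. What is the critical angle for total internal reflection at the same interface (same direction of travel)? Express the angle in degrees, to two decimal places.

θ_c ≈ 48.52°

n₂/n₁ = tan 36.84° = 0.7492; the critical angle satisfies sin θ_c = n₂/n₁.
θ_c = arcsin(0.7492) = 48.52°.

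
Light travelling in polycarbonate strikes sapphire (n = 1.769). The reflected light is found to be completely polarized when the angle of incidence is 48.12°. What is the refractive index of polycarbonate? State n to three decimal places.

n ≈ 1.586

Full polarization of the reflected beam means tan θ_B = n₂/n₁, where n₁ is the incident medium (polycarbonate).
n₁ = n₂ / tan θ_B = 1.769 / tan 48.12° = 1.586.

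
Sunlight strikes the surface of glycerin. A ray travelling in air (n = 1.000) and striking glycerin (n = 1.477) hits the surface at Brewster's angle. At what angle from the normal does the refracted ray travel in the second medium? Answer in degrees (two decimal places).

θ_B = arctan(n₂/n₁) = arctan(1.477/1.000) = 55.90°.
Since θ_B + θ_t = 90° at Brewster incidence, θ_t = 90° − 55.90° = 34.10°.

θ_t ≈ 34.10°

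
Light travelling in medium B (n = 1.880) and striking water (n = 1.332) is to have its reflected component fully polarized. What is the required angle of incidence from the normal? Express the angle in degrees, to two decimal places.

θ_B ≈ 35.32°

The reflected p-component vanishes when tan θ_B = n₂/n₁.
Brewster's condition: tan θ_B = n₂/n₁ = 1.332/1.880 = 0.7085. Taking the arctangent, θ_B = 35.32°.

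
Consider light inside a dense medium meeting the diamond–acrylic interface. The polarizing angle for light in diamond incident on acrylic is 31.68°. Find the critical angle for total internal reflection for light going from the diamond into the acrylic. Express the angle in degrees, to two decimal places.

θ_c ≈ 38.11°

tan θ_B = n₂/n₁ = tan 31.68° = 0.6171.
Total internal reflection: sin θ_c = n₂/n₁ = 0.6171.
θ_c = arcsin(0.6171) = 38.11°.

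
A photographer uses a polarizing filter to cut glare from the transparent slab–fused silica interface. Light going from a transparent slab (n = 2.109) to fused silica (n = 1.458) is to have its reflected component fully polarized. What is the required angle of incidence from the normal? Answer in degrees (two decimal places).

θ_B ≈ 34.66°

The reflected p-component vanishes when tan θ_B = n₂/n₁.
tan θ_B = n₂/n₁ = 1.458/2.109 = 0.6913. Taking the arctangent, θ_B = 34.66°.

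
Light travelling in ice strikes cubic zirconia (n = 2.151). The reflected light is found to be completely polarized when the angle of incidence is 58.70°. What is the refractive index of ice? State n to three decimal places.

At the Brewster angle, tan θ_B = n₂/n₁ with n₁ on the incident side (ice) and n₂ on the transmitted side (cubic zirconia).
n₁ = n₂ / tan θ_B = 2.151 / tan 58.70° = 1.308.

n ≈ 1.308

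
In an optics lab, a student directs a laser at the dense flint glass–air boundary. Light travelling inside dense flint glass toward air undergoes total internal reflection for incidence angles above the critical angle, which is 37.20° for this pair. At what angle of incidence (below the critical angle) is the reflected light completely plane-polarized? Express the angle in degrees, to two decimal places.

At the critical angle sin θ_c = n₂/n₁, giving n₂/n₁ = sin 37.20° = 0.6046.
Then tan θ_B = n₂/n₁ = 0.6046, so θ_B = arctan 0.6046 = 31.16°.

θ_B ≈ 31.16°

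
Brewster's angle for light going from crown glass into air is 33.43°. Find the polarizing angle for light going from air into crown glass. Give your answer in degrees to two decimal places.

Reversing the direction swaps n₁ and n₂, so tan θ_B' = 1/tan θ_B and θ_B' = 90° − θ_B.
Hence θ_B' = 90° − 33.43° = 56.57°.

θ_B' ≈ 56.57°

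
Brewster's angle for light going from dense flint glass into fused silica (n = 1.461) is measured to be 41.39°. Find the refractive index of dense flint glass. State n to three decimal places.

Brewster's law: tan θ_B = n₂/n₁ (light incident in dense flint glass, refracted into fused silica).
n₁ = n₂ / tan θ_B = 1.461 / tan 41.39° = 1.658.

n ≈ 1.658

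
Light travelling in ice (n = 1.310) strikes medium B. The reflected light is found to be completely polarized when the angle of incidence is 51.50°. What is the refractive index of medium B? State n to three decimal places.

At the polarizing angle, tan θ_B = n₂/n₁ with n₁ on the incident side (ice) and n₂ on the transmitted side (medium B).
n₂ = n₁ tan θ_B = 1.310 × tan 51.50° = 1.647.

n ≈ 1.647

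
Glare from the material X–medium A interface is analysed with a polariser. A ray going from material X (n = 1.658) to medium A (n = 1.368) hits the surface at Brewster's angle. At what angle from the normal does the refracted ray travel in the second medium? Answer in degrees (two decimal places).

θ_t ≈ 50.47°

tan θ_B = n₂/n₁ = 1.368/1.658 = 0.8251, so θ_B = 39.53°.
The refracted ray is perpendicular to the reflected ray, so θ_t = 90° − θ_B = 50.47°.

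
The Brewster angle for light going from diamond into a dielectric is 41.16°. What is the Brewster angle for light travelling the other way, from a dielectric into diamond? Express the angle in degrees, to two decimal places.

Reversing the direction swaps n₁ and n₂, so tan θ_B' = 1/tan θ_B and θ_B' = 90° − θ_B.
Hence θ_B' = 90° − 41.16° = 48.84°.

θ_B' ≈ 48.84°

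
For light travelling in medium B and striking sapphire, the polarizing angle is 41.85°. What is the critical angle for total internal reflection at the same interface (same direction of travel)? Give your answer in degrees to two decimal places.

n₂/n₁ = tan 41.85° = 0.8957; the critical angle satisfies sin θ_c = n₂/n₁.
θ_c = arcsin(0.8957) = 63.60°.

θ_c ≈ 63.60°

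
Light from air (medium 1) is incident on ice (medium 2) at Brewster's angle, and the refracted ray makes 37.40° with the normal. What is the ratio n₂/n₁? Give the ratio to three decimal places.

n₂/n₁ ≈ 1.308

At Brewster incidence θ_B = 90° − θ_t = 90° − 37.40° = 52.60°.
Then n₂/n₁ = tan θ_B = tan 52.60° = 1.308.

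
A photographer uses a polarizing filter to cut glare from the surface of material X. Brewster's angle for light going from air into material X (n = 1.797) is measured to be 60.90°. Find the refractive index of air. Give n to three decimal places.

n ≈ 1.000

Full polarization of the reflected beam means tan θ_B = n₂/n₁, where n₁ is the incident medium (air).
n₁ = n₂ / tan θ_B = 1.797 / tan 60.90° = 1.000.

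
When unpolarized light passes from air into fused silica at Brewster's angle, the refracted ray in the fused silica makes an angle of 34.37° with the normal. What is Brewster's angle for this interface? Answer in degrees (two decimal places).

θ_B ≈ 55.63°

At Brewster's angle the reflected and refracted rays are perpendicular, so θ_B + θ_t = 90°.
θ_B = 90° − 34.37° = 55.63°.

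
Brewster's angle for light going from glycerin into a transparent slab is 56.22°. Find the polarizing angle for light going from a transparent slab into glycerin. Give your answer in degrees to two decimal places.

θ_B' ≈ 33.78°

Reversing the direction swaps n₁ and n₂, so tan θ_B' = 1/tan θ_B and θ_B' = 90° − θ_B.
Hence θ_B' = 90° − 56.22° = 33.78°.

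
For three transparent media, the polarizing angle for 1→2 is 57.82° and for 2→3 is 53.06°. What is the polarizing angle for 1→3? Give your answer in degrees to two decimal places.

θ_B ≈ 64.68°

tan θ_B(1→2) = n₂/n₁ = tan 57.82° = 1.5892.
tan θ_B(2→3) = n₃/n₂ = tan 53.06° = 1.3299.
n₃/n₁ = 2.1135. Then tan θ_B(1→3) = n₃/n₁, so θ_B(1→3) = arctan(2.1135) = 64.68°.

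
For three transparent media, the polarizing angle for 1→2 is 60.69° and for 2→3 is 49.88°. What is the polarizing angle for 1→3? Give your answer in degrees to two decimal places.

n₂/n₁ = tan 60.69° = 1.7813 and n₃/n₂ = tan 49.88° = 1.1867.
So n₃/n₁ = (n₂/n₁)(n₃/n₂) = 1.7813 × 1.1867 = 2.1138.
θ_B(1→3) = arctan(2.1138) = 64.68°.

θ_B ≈ 64.68°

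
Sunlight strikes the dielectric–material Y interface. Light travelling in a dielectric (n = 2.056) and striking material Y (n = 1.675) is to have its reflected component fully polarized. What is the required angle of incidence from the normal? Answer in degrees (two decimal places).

θ_B ≈ 39.17°

At Brewster's angle the reflected and refracted rays are perpendicular, which with Snell's law gives tan θ_B = n₂/n₁.
Brewster's condition: tan θ_B = n₂/n₁ = 1.675/2.056 = 0.8147.
θ_B = arctan(0.8147) = 39.17°.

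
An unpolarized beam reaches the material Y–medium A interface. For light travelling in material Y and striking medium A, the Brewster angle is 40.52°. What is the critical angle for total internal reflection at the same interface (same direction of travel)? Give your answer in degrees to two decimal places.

tan θ_B = n₂/n₁ = tan 40.52° = 0.8547.
Total internal reflection: sin θ_c = n₂/n₁ = 0.8547.
θ_c = arcsin(0.8547) = 58.72°.

θ_c ≈ 58.72°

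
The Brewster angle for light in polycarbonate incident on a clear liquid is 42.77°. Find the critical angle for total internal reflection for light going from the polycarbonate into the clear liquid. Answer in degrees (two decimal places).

θ_c ≈ 67.67°

From Brewster, n₂/n₁ = tan θ_B = tan 42.77° = 0.9250.
Then sin θ_c = n₂/n₁ = 0.9250, so θ_c = arcsin 0.9250 = 67.67°.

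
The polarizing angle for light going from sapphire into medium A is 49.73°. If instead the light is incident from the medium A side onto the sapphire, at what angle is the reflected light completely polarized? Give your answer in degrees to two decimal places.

tan θ_B' = n₁/n₂ = 1/tan θ_B, so θ_B' = 90° − θ_B.
θ_B' = 90° − 49.73° = 40.27°.

θ_B' ≈ 40.27°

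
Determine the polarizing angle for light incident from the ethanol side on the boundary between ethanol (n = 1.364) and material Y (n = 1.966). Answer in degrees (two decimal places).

At Brewster's angle the reflected and refracted rays are perpendicular, which with Snell's law gives tan θ_B = n₂/n₁.
tan θ_B = n₂/n₁ = 1.966/1.364 = 1.4413. Taking the arctangent, θ_B = 55.25°.

θ_B ≈ 55.25°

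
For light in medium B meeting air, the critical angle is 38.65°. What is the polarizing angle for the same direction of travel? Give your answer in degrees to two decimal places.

n₂/n₁ = sin θ_c = sin 38.65° = 0.6246.
tan θ_B equals the same ratio, so θ_B = arctan(0.6246) = 31.99°.

θ_B ≈ 31.99°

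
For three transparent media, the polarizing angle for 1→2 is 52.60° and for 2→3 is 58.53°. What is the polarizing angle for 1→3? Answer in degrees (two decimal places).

n₂/n₁ = tan 52.60° = 1.3079 and n₃/n₂ = tan 58.53° = 1.6338.
n₃/n₁ = 2.1369. Then tan θ_B(1→3) = n₃/n₁, so θ_B(1→3) = arctan(2.1369) = 64.92°.

θ_B ≈ 64.92°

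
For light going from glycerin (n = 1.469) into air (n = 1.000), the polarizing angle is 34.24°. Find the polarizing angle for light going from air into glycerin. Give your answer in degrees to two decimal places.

tan θ_B' = n₁/n₂ = 1/tan θ_B, so θ_B' = 90° − θ_B.
θ_B' = 90° − 34.24° = 55.76°.

θ_B' ≈ 55.76°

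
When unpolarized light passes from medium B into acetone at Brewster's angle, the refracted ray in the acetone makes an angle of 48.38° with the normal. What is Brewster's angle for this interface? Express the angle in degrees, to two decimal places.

Since the reflected and refracted rays are at right angles at the polarizing angle, θ_B + θ_t = 90°.
θ_B = 90° − 48.38° = 41.62°.

θ_B ≈ 41.62°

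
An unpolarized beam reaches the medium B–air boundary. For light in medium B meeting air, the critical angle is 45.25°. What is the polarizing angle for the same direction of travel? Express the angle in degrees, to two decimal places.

At the critical angle sin θ_c = n₂/n₁, giving n₂/n₁ = sin 45.25° = 0.7102.
Then tan θ_B = n₂/n₁ = 0.7102, so θ_B = arctan 0.7102 = 35.38°.

θ_B ≈ 35.38°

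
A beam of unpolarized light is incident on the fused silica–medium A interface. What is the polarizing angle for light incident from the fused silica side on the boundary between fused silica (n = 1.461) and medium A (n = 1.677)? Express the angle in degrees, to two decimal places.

Brewster's condition: tan θ_B = n₂/n₁ = 1.677/1.461 = 1.1478.
θ_B = arctan(1.1478) = 48.94°.

θ_B ≈ 48.94°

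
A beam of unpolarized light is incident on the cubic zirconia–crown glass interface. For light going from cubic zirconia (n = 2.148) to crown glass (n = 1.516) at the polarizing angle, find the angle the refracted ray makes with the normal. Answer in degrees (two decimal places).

θ_t ≈ 54.79°

θ_B = arctan(n₂/n₁) = arctan(1.516/2.148) = 35.21°.
At Brewster's angle the reflected and refracted rays are perpendicular, so θ_t = 90° − θ_B = 90° − 35.21° = 54.79°.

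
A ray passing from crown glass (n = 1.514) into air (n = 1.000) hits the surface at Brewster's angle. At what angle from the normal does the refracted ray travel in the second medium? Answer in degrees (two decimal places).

θ_t ≈ 56.56°

First find Brewster's angle: tan θ_B = 1.000/1.514 = 0.6605, giving θ_B = 33.44°.
The refracted ray is perpendicular to the reflected ray, so θ_t = 90° − θ_B = 56.56°.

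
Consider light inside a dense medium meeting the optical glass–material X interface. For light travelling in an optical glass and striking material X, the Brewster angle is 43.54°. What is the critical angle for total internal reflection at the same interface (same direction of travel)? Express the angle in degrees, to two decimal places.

θ_c ≈ 71.86°

tan θ_B = n₂/n₁ = tan 43.54° = 0.9503.
Total internal reflection: sin θ_c = n₂/n₁ = 0.9503.
θ_c = arcsin(0.9503) = 71.86°.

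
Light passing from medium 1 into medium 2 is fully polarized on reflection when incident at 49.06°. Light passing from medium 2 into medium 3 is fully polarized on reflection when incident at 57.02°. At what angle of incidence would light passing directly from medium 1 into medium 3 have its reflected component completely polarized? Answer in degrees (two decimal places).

θ_B ≈ 60.62°

tan θ_B(1→2) = n₂/n₁ = tan 49.06° = 1.1528.
tan θ_B(2→3) = n₃/n₂ = tan 57.02° = 1.5410.
n₃/n₁ = 1.7765. Then tan θ_B(1→3) = n₃/n₁, so θ_B(1→3) = arctan(1.7765) = 60.62°.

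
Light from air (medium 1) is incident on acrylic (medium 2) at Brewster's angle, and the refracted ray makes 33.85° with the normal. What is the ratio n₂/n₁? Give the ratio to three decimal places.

θ_B + θ_t = 90°, so θ_B = 90° − 33.85° = 56.15°.
tan θ_B = n₂/n₁, so n₂/n₁ = tan 56.15° = 1.491.

n₂/n₁ ≈ 1.491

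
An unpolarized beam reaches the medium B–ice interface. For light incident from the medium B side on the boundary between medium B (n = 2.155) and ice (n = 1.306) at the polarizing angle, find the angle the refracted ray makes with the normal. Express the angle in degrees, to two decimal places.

θ_B = arctan(n₂/n₁) = arctan(1.306/2.155) = 31.22°.
At Brewster's angle the reflected and refracted rays are perpendicular, so θ_t = 90° − θ_B = 90° − 31.22° = 58.78°.

θ_t ≈ 58.78°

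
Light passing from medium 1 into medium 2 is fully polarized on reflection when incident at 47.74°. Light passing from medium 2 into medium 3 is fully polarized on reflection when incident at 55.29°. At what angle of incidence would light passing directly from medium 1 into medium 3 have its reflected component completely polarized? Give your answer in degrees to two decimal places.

θ_B ≈ 57.81°

Each Brewster angle gives a ratio: n₂/n₁ = tan 47.74° = 1.1005, n₃/n₂ = tan 55.29° = 1.4436.
Multiplying, n₃/n₁ = 1.1005 × 1.4436 = 1.5888, and θ_B(1→3) = arctan 1.5888 = 57.81°.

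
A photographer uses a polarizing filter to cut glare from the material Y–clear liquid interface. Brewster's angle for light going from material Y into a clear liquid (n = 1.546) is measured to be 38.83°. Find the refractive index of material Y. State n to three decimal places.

n ≈ 1.921

At Brewster's angle, tan θ_B = n₂/n₁ with n₁ on the incident side (material Y) and n₂ on the transmitted side (a clear liquid).
n₁ = n₂ / tan θ_B = 1.546 / tan 38.83° = 1.921.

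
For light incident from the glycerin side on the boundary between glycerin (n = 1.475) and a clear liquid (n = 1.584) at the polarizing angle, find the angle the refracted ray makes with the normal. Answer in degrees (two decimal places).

θ_t ≈ 42.96°

θ_B = arctan(n₂/n₁) = arctan(1.584/1.475) = 47.04°.
Since θ_B + θ_t = 90° at Brewster incidence, θ_t = 90° − 47.04° = 42.96°.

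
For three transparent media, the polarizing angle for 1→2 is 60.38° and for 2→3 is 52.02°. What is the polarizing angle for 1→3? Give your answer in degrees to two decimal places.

θ_B ≈ 66.06°

tan θ_B(1→2) = n₂/n₁ = tan 60.38° = 1.7589.
tan θ_B(2→3) = n₃/n₂ = tan 52.02° = 1.2809.
So n₃/n₁ = (n₂/n₁)(n₃/n₂) = 1.7589 × 1.2809 = 2.2529.
θ_B(1→3) = arctan(2.2529) = 66.06°.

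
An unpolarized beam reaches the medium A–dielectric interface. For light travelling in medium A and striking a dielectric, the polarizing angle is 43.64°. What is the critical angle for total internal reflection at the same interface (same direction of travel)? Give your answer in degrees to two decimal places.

tan θ_B = n₂/n₁ = tan 43.64° = 0.9536.
Total internal reflection: sin θ_c = n₂/n₁ = 0.9536.
θ_c = arcsin(0.9536) = 72.48°.

θ_c ≈ 72.48°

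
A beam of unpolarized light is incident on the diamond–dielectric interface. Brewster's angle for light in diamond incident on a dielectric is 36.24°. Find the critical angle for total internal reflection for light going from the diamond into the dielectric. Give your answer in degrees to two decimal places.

θ_c ≈ 47.14°

n₂/n₁ = tan 36.24° = 0.7330; the critical angle satisfies sin θ_c = n₂/n₁.
θ_c = arcsin(0.7330) = 47.14°.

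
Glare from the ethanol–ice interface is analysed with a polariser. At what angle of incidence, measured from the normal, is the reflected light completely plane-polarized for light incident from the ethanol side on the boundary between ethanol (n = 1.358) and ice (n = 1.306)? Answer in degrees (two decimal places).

Here n₂/n₁ = 1.306/1.358 = 0.9617, and Brewster's law gives tan θ_B = n₂/n₁.
So θ_B = arctan 0.9617 = 43.88°.

θ_B ≈ 43.88°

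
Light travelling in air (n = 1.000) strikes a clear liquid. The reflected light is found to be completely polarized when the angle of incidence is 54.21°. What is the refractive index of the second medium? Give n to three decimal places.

n ≈ 1.387

Full polarization of the reflected beam means tan θ_B = n₂/n₁, where n₁ is the incident medium (air).
n₂ = n₁ tan θ_B = 1.000 × tan 54.21° = 1.387.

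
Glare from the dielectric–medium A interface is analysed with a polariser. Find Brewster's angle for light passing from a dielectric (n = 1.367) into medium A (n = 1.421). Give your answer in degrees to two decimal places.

Brewster's condition: tan θ_B = n₂/n₁ = 1.421/1.367 = 1.0395.
θ_B = arctan(1.0395) = 46.11°.

θ_B ≈ 46.11°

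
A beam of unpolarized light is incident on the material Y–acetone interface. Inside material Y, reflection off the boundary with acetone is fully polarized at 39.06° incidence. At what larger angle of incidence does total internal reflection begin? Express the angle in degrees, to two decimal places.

θ_c ≈ 54.24°

tan θ_B = n₂/n₁ = tan 39.06° = 0.8115.
Total internal reflection: sin θ_c = n₂/n₁ = 0.8115.
θ_c = arcsin(0.8115) = 54.24°.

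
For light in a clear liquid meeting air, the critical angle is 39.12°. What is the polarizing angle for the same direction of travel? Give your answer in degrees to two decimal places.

At the critical angle sin θ_c = n₂/n₁, giving n₂/n₁ = sin 39.12° = 0.6309.
Then tan θ_B = n₂/n₁ = 0.6309, so θ_B = arctan 0.6309 = 32.25°.

θ_B ≈ 32.25°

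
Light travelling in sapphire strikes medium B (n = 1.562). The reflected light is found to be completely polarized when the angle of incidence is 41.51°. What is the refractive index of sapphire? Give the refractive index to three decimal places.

n ≈ 1.765

At Brewster's angle, tan θ_B = n₂/n₁ with n₁ on the incident side (sapphire) and n₂ on the transmitted side (medium B).
n₁ = n₂ / tan θ_B = 1.562 / tan 41.51° = 1.765.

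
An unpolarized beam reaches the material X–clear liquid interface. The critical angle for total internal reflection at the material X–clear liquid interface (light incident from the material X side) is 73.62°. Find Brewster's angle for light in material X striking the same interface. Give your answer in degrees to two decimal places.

θ_B ≈ 43.81°

At the critical angle sin θ_c = n₂/n₁, giving n₂/n₁ = sin 73.62° = 0.9594.
Then tan θ_B = n₂/n₁ = 0.9594, so θ_B = arctan 0.9594 = 43.81°.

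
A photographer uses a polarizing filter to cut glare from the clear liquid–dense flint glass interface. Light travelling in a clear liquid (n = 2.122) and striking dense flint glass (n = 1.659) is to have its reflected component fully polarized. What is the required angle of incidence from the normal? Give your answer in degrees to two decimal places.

θ_B ≈ 38.02°

At Brewster's angle the reflected and refracted rays are perpendicular, which with Snell's law gives tan θ_B = n₂/n₁.
Brewster's condition: tan θ_B = n₂/n₁ = 1.659/2.122 = 0.7818.
θ_B = arctan(0.7818) = 38.02°.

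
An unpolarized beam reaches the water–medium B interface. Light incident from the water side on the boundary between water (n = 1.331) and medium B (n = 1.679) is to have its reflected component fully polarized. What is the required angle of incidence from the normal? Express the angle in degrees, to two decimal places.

θ_B ≈ 51.59°

At Brewster's angle the reflected and refracted rays are perpendicular, which with Snell's law gives tan θ_B = n₂/n₁.
tan θ_B = n₂/n₁ = 1.679/1.331 = 1.2615.
So θ_B = arctan 1.2615 = 51.59°.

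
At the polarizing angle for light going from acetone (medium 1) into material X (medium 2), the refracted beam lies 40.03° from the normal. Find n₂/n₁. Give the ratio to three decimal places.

n₂/n₁ ≈ 1.190

At Brewster incidence θ_B = 90° − θ_t = 90° − 40.03° = 49.97°.
tan θ_B = n₂/n₁, so n₂/n₁ = tan 49.97° = 1.190.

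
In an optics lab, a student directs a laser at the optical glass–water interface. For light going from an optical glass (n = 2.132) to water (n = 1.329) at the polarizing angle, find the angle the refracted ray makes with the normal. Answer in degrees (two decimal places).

θ_t ≈ 58.06°

tan θ_B = n₂/n₁ = 1.329/2.132 = 0.6234, so θ_B = 31.94°.
The refracted ray is perpendicular to the reflected ray, so θ_t = 90° − θ_B = 58.06°.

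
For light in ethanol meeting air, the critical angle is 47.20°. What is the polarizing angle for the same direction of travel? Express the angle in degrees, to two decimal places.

sin θ_c = n₂/n₁, so n₂/n₁ = sin 47.20° = 0.7337.
Brewster: tan θ_B = n₂/n₁ = 0.7337.
θ_B = arctan(0.7337) = 36.27°.

θ_B ≈ 36.27°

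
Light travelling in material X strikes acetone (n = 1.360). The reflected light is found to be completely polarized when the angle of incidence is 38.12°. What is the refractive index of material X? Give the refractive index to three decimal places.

n ≈ 1.733

At the Brewster angle, tan θ_B = n₂/n₁ with n₁ on the incident side (material X) and n₂ on the transmitted side (acetone).
n₁ = n₂ / tan θ_B = 1.360 / tan 38.12° = 1.733.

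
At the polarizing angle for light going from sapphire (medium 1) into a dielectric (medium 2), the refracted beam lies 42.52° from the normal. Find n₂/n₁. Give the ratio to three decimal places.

At Brewster incidence θ_B = 90° − θ_t = 90° − 42.52° = 47.48°.
tan θ_B = n₂/n₁, so n₂/n₁ = tan 47.48° = 1.091.

n₂/n₁ ≈ 1.091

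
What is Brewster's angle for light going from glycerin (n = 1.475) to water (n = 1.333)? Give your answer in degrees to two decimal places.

Here n₂/n₁ = 1.333/1.475 = 0.9037, and Brewster's law gives tan θ_B = n₂/n₁.
So θ_B = arctan 0.9037 = 42.11°.

θ_B ≈ 42.11°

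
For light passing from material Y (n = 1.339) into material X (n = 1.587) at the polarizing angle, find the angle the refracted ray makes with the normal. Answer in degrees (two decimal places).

tan θ_B = n₂/n₁ = 1.587/1.339 = 1.1852, so θ_B = 49.84°.
Since θ_B + θ_t = 90° at Brewster incidence, θ_t = 90° − 49.84° = 40.16°.

θ_t ≈ 40.16°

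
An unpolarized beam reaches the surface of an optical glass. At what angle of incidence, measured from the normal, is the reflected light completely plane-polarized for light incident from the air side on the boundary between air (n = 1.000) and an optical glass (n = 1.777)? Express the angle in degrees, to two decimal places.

Brewster's condition: tan θ_B = n₂/n₁ = 1.777/1.000 = 1.7770. Taking the arctangent, θ_B = 60.63°.

θ_B ≈ 60.63°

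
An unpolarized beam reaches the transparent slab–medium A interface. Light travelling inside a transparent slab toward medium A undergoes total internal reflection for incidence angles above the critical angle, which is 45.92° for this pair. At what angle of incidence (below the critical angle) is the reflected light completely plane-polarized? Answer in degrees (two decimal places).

sin θ_c = n₂/n₁, so n₂/n₁ = sin 45.92° = 0.7184.
Brewster: tan θ_B = n₂/n₁ = 0.7184.
θ_B = arctan(0.7184) = 35.69°.

θ_B ≈ 35.69°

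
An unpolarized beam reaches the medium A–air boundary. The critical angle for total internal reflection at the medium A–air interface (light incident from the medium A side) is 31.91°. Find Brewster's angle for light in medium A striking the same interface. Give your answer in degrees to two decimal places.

θ_B ≈ 27.86°

sin θ_c = n₂/n₁, so n₂/n₁ = sin 31.91° = 0.5286.
Brewster: tan θ_B = n₂/n₁ = 0.5286.
θ_B = arctan(0.5286) = 27.86°.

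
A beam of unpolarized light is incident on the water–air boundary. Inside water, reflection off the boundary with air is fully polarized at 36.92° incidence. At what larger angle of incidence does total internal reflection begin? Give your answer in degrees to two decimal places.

tan θ_B = n₂/n₁ = tan 36.92° = 0.7514.
Total internal reflection: sin θ_c = n₂/n₁ = 0.7514.
θ_c = arcsin(0.7514) = 48.71°.

θ_c ≈ 48.71°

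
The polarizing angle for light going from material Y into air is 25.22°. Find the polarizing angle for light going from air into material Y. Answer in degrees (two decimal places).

tan θ_B' = n₁/n₂ = 1/tan θ_B, so θ_B' = 90° − θ_B.
θ_B' = 90° − 25.22° = 64.78°.

θ_B' ≈ 64.78°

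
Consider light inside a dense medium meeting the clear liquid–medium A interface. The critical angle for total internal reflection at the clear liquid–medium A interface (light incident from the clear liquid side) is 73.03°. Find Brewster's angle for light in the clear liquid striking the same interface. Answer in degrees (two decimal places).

sin θ_c = n₂/n₁, so n₂/n₁ = sin 73.03° = 0.9565.
Brewster: tan θ_B = n₂/n₁ = 0.9565.
θ_B = arctan(0.9565) = 43.73°.

θ_B ≈ 43.73°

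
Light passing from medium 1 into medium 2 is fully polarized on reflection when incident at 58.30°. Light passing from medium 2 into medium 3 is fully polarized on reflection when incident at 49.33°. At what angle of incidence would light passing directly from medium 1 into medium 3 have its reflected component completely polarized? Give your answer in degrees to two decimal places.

θ_B ≈ 62.05°

tan θ_B(1→2) = n₂/n₁ = tan 58.30° = 1.6191.
tan θ_B(2→3) = n₃/n₂ = tan 49.33° = 1.1638.
Multiplying, n₃/n₁ = 1.6191 × 1.1638 = 1.8844, and θ_B(1→3) = arctan 1.8844 = 62.05°.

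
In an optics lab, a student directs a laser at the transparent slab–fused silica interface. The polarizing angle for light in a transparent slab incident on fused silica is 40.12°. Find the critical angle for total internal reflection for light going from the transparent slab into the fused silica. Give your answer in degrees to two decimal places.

From Brewster, n₂/n₁ = tan θ_B = tan 40.12° = 0.8427.
Then sin θ_c = n₂/n₁ = 0.8427, so θ_c = arcsin 0.8427 = 57.42°.

θ_c ≈ 57.42°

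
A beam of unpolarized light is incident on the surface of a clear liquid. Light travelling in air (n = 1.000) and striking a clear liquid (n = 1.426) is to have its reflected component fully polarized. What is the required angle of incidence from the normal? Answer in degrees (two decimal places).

Here n₂/n₁ = 1.426/1.000 = 1.4260, and Brewster's law gives tan θ_B = n₂/n₁. Taking the arctangent, θ_B = 54.96°.

θ_B ≈ 54.96°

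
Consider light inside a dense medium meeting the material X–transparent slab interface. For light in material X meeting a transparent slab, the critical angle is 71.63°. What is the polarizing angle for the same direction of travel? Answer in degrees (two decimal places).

θ_B ≈ 43.50°

sin θ_c = n₂/n₁, so n₂/n₁ = sin 71.63° = 0.9490.
Brewster: tan θ_B = n₂/n₁ = 0.9490.
θ_B = arctan(0.9490) = 43.50°.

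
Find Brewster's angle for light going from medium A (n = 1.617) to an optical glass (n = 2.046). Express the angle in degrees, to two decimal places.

θ_B ≈ 51.68°

The reflected p-component vanishes when tan θ_B = n₂/n₁.
Here n₂/n₁ = 2.046/1.617 = 1.2653, and Brewster's law gives tan θ_B = n₂/n₁.
θ_B = arctan(1.2653) = 51.68°.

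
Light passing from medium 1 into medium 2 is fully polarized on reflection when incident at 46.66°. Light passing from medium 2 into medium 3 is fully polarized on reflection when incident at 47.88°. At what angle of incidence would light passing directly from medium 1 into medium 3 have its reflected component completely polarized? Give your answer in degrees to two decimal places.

n₂/n₁ = tan 46.66° = 1.0597 and n₃/n₂ = tan 47.88° = 1.1059.
n₃/n₁ = 1.1720. Then tan θ_B(1→3) = n₃/n₁, so θ_B(1→3) = arctan(1.1720) = 49.53°.

θ_B ≈ 49.53°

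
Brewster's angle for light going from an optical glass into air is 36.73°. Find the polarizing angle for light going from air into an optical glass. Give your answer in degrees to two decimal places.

tan θ_B' = n₁/n₂ = 1/tan θ_B, so θ_B' = 90° − θ_B.
θ_B' = 90° − 36.73° = 53.27°.

θ_B' ≈ 53.27°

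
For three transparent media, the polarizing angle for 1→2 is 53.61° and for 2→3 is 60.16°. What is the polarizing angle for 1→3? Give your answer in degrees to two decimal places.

Each Brewster angle gives a ratio: n₂/n₁ = tan 53.61° = 1.3569, n₃/n₂ = tan 60.16° = 1.7433.
So n₃/n₁ = (n₂/n₁)(n₃/n₂) = 1.3569 × 1.7433 = 2.3654.
θ_B(1→3) = arctan(2.3654) = 67.08°.

θ_B ≈ 67.08°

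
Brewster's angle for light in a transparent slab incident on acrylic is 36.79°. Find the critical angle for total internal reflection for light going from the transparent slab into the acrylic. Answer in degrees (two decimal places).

θ_c ≈ 48.40°

n₂/n₁ = tan 36.79° = 0.7478; the critical angle satisfies sin θ_c = n₂/n₁.
θ_c = arcsin(0.7478) = 48.40°.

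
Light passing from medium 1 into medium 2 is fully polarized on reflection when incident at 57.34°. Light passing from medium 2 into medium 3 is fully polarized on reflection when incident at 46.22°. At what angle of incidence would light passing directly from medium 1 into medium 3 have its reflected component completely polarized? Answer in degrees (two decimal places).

tan θ_B(1→2) = n₂/n₁ = tan 57.34° = 1.5601.
tan θ_B(2→3) = n₃/n₂ = tan 46.22° = 1.0435.
Multiplying, n₃/n₁ = 1.5601 × 1.0435 = 1.6279, and θ_B(1→3) = arctan 1.6279 = 58.44°.

θ_B ≈ 58.44°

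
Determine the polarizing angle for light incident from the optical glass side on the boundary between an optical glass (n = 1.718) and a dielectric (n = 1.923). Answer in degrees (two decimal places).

tan θ_B = n₂/n₁ = 1.923/1.718 = 1.1193. Taking the arctangent, θ_B = 48.22°.

θ_B ≈ 48.22°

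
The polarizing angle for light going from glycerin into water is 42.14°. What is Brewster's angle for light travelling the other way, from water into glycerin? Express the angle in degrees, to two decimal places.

θ_B' ≈ 47.86°

Reversing the direction swaps n₁ and n₂, so tan θ_B' = 1/tan θ_B and θ_B' = 90° − θ_B.
Hence θ_B' = 90° − 42.14° = 47.86°.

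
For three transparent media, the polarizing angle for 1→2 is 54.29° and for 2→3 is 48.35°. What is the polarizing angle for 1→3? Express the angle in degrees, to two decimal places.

θ_B ≈ 57.41°

n₂/n₁ = tan 54.29° = 1.3911 and n₃/n₂ = tan 48.35° = 1.1243.
Multiplying, n₃/n₁ = 1.3911 × 1.1243 = 1.5641, and θ_B(1→3) = arctan 1.5641 = 57.41°.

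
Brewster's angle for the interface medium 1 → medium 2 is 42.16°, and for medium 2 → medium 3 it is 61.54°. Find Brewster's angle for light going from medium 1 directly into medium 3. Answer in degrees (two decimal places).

θ_B ≈ 59.09°

Each Brewster angle gives a ratio: n₂/n₁ = tan 42.16° = 0.9055, n₃/n₂ = tan 61.54° = 1.8448.
n₃/n₁ = 1.6705. Then tan θ_B(1→3) = n₃/n₁, so θ_B(1→3) = arctan(1.6705) = 59.09°.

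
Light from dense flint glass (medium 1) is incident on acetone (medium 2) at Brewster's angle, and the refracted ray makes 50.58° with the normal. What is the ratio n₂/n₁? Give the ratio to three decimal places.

θ_B + θ_t = 90°, so θ_B = 90° − 50.58° = 39.42°.
Then n₂/n₁ = tan θ_B = tan 39.42° = 0.822.

n₂/n₁ ≈ 0.822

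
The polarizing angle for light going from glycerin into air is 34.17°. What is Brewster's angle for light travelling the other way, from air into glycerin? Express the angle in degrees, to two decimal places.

tan θ_B' = n₁/n₂ = 1/tan θ_B, so θ_B' = 90° − θ_B.
θ_B' = 90° − 34.17° = 55.83°.

θ_B' ≈ 55.83°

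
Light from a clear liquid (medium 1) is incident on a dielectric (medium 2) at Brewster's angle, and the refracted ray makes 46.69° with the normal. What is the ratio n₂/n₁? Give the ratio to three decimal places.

θ_B + θ_t = 90°, so θ_B = 90° − 46.69° = 43.31°.
tan θ_B = n₂/n₁, so n₂/n₁ = tan 43.31° = 0.943.

n₂/n₁ ≈ 0.943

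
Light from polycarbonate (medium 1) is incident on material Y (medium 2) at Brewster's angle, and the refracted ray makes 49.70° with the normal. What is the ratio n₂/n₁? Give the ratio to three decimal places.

At Brewster incidence θ_B = 90° − θ_t = 90° − 49.70° = 40.30°.
Then n₂/n₁ = tan θ_B = tan 40.30° = 0.848.

n₂/n₁ ≈ 0.848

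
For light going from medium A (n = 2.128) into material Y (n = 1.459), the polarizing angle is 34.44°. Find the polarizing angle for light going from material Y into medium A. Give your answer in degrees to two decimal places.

The two Brewster angles are complementary: θ_B' = 90° − θ_B = 90° − 34.44° = 55.56°.

θ_B' ≈ 55.56°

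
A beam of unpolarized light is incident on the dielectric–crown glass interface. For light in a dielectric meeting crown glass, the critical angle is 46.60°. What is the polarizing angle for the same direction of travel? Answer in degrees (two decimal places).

sin θ_c = n₂/n₁, so n₂/n₁ = sin 46.60° = 0.7266.
Brewster: tan θ_B = n₂/n₁ = 0.7266.
θ_B = arctan(0.7266) = 36.00°.

θ_B ≈ 36.00°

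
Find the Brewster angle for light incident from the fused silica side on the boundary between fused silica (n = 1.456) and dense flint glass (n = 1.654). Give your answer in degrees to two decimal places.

θ_B ≈ 48.64°

Here n₂/n₁ = 1.654/1.456 = 1.1360, and Brewster's law gives tan θ_B = n₂/n₁.
So θ_B = arctan 1.1360 = 48.64°.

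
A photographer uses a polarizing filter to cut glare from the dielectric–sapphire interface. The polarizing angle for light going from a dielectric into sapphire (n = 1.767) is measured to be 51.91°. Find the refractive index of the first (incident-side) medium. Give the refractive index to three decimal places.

Full polarization of the reflected beam means tan θ_B = n₂/n₁, where n₁ is the incident medium (a dielectric).
n₁ = n₂ / tan θ_B = 1.767 / tan 51.91° = 1.385.

n ≈ 1.385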